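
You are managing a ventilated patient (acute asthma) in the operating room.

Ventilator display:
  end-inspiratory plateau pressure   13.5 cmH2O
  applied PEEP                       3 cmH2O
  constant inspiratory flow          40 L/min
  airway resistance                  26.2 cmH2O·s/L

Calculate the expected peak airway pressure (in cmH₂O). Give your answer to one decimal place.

Flow: 40 L/min ÷ 60 = 0.6667 L/s.
PIP = Pplat + Raw × flow = 13.5 + 26.2 × 0.6667 = 13.5 + 17.468 = 30.968 cmH2O.

31.0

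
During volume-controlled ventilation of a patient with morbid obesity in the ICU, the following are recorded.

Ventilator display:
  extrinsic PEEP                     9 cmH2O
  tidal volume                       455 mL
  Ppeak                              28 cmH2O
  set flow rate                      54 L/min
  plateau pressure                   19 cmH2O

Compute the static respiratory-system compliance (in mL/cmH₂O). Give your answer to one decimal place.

Cstat = Vt / (Pplat − PEEP) = 455 / (19 − 9) = 455 / 10.0 = 45.5 mL/cmH2O.

45.5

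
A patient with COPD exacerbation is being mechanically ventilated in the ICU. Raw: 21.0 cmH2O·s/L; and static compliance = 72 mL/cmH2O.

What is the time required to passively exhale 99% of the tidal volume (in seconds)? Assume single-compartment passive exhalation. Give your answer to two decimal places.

6.96

τ = R × C = 21.0 × 72 mL/cmH2O = 21.0 × 0.072 L/cmH2O = 1.512 s.
Exhaled fraction f = 1 − e^(−t/τ) → t = −τ·ln(1 − f) = −1.512·ln(0.01) = 6.963 s.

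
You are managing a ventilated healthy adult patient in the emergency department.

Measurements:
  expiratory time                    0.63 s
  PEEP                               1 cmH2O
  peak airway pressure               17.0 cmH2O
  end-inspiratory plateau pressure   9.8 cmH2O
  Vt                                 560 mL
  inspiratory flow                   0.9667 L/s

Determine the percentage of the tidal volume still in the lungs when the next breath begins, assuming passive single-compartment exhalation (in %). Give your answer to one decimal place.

26.5

R = (PIP − Pplat)/V̇ = (17.0 − 9.8) / 0.9667 = 7.2/0.9667 = 7.448 cmH2O·s/L.
C = Vt/(Pplat − PEEP) = 560.0 / (9.8 − 1) = 560.0/8.8 = 63.636 mL/cmH2O.
τ = R × C = 7.448 × 0.06364 L/cmH2O = 0.474 s.
Fraction remaining at end-expiration = e^(−Te/τ) = e^(−0.63/0.474) = 0.2647 → 26.47%.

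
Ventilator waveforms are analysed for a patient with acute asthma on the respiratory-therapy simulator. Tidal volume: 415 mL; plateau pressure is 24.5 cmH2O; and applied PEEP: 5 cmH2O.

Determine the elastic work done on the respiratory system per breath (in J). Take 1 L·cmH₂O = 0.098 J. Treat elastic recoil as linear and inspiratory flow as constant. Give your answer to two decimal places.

Elastic work ≈ ½ × (Pplat − PEEP) × Vt = 0.5 × (24.5 − 5) × 0.415 L = 0.5 × 19.5 × 0.415 = 4.046 L·cmH2O.
× 0.098 J/(L·cmH2O) → 0.3965 J.

0.40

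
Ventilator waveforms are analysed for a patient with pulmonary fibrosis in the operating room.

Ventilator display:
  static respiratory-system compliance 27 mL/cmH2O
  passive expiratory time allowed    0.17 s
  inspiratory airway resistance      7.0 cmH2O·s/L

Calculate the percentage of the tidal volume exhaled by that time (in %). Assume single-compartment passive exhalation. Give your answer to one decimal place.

59.3

τ = R × C = 7.0 × 27 mL/cmH2O = 7.0 × 0.027 L/cmH2O = 0.189 s.
Passive exhalation: V(t)/V₀ = e^(−t/τ) = e^(−0.17/0.189) = 0.4068.
Fraction exhaled = 1 − 0.4068 = 0.5932 → 59.32%.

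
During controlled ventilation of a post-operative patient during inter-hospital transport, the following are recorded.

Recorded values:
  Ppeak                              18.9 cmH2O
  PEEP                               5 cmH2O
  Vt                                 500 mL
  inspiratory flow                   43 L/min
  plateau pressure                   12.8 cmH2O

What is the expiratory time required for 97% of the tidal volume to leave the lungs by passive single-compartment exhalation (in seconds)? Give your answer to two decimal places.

1.91

Flow: 43 L/min ÷ 60 = 0.7167 L/s.
R = (PIP − Pplat)/V̇ = (18.9 − 12.8) / 0.7167 = 6.1/0.7167 = 8.511 cmH2O·s/L.
C = Vt/(Pplat − PEEP) = 500.0 / (12.8 − 5) = 500.0/7.8 = 64.103 mL/cmH2O.
τ = R × C = 8.511 × 0.0641 L/cmH2O = 0.5456 s.
t = −τ·ln(1 − 0.97) = −0.5456·ln(0.03) = 1.913 s.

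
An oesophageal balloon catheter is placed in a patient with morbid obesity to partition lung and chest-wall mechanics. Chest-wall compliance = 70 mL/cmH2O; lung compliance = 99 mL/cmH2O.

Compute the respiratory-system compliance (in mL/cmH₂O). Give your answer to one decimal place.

Lung and chest wall are elastances in series: 1/Crs = 1/CL + 1/Ccw.
1/Crs = 1/99 + 1/70 = 0.02439.
Crs = 41.0 mL/cmH2O.

41.0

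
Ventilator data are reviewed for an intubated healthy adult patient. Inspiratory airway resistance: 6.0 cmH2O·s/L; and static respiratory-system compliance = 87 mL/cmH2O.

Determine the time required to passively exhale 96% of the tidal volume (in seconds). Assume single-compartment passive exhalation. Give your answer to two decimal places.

τ = R × C = 6.0 × 87 mL/cmH2O = 6.0 × 0.087 L/cmH2O = 0.522 s.
Exhaled fraction f = 1 − e^(−t/τ) → t = −τ·ln(1 − f) = −0.522·ln(0.04) = 1.68 s.

1.68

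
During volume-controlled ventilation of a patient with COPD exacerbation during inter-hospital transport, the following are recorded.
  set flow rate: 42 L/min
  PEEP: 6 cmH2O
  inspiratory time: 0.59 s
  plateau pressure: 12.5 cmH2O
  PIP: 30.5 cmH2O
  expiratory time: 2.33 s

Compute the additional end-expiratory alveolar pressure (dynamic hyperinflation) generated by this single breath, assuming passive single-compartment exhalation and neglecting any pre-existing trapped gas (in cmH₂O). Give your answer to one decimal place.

Flow: 42 L/min ÷ 60 = 0.7 L/s.
Vt = flow × Ti = 0.7 L/s × 0.59 s × 1000 mL/L = 413.0 mL.
R = (PIP − Pplat)/V̇ = (30.5 − 12.5) / 0.7 = 18.0/0.7 = 25.714 cmH2O·s/L.
C = Vt/(Pplat − PEEP) = 413.0 / (12.5 − 6) = 413.0/6.5 = 63.538 mL/cmH2O.
τ = R × C = 25.714 × 0.06354 L/cmH2O = 1.634 s.
Fraction remaining = e^(−Te/τ) = e^(−2.33/1.634) = 0.2403; trapped volume = 413.0 × 0.2403 = 99.244 mL.
Additional alveolar pressure from trapping ≈ V_trapped / C = 99.244 / 63.538 = 1.562 cmH2O.

1.6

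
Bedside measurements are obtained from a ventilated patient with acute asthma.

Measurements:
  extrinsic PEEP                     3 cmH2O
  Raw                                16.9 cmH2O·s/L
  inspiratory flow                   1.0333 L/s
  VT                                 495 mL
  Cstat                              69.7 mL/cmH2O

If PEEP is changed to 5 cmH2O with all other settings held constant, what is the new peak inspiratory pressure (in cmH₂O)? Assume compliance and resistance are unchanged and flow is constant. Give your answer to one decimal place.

29.6

PIP = Vt/C + R·V̇ + PEEP (constant-flow equation of motion).
Only the baseline term changes: ΔPIP = ΔPEEP = 5 − 3 = 2.0 cmH2O.
Original PIP = 495/69.7 + 16.9×1.0333 + 3 = 27.565 cmH2O; new PIP = 27.565 + (2.0) = 29.565 cmH2O.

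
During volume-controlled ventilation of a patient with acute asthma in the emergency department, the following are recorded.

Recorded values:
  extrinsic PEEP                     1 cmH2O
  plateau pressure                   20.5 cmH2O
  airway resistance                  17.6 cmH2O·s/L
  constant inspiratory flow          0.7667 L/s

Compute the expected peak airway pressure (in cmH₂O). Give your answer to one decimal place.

34.0

PIP = Pplat + Raw × flow = 20.5 + 17.6 × 0.7667 = 20.5 + 13.494 = 33.994 cmH2O.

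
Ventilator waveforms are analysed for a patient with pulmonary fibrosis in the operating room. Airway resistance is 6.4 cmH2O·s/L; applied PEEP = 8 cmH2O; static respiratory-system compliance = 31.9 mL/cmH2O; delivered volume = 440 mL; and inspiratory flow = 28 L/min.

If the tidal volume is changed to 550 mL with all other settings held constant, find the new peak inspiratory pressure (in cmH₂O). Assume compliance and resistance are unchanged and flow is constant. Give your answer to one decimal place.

28.2

Flow: 28 L/min ÷ 60 = 0.4667 L/s.
PIP = Vt/C + R·V̇ + PEEP (constant-flow equation of motion).
Only the elastic term changes: ΔPIP = ΔVt / C = (550 − 440) / 31.9 = 3.448 cmH2O.
Original PIP = 440/31.9 + 6.4×0.4667 + 8 = 24.78 cmH2O; new PIP = 24.78 + (3.448) = 28.228 cmH2O.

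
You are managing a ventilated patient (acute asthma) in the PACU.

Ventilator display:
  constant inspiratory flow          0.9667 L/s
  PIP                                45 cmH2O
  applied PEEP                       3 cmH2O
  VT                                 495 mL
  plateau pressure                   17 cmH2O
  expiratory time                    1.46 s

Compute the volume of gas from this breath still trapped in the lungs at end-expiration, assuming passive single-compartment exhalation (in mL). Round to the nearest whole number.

119

R = (PIP − Pplat)/V̇ = (45 − 17) / 0.9667 = 28.0/0.9667 = 28.965 cmH2O·s/L.
C = Vt/(Pplat − PEEP) = 495.0 / (17 − 3) = 495.0/14.0 = 35.357 mL/cmH2O.
τ = R × C = 28.965 × 0.03536 L/cmH2O = 1.024 s.
Fraction remaining = e^(−Te/τ) = e^(−1.46/1.024) = 0.2403.
Trapped volume = 495.0 × 0.2403 = 118.95 mL.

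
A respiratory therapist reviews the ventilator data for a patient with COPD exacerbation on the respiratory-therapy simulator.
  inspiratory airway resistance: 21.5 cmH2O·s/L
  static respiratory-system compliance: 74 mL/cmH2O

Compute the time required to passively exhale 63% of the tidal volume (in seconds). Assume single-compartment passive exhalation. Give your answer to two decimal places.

1.58

τ = R × C = 21.5 × 74 mL/cmH2O = 21.5 × 0.074 L/cmH2O = 1.591 s.
Exhaled fraction f = 1 − e^(−t/τ) → t = −τ·ln(1 − f) = −1.591·ln(0.37) = 1.582 s.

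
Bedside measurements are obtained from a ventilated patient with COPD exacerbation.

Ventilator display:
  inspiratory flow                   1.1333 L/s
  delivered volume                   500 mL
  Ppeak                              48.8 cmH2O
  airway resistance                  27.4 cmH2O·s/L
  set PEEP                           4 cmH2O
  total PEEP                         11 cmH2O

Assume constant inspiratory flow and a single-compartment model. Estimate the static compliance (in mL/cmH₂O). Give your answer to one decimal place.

Total PEEP = 11 cmH2O (set 4 + intrinsic 7); this is the baseline alveolar pressure.
Equation of motion (constant flow): PIP = Vt/C + R·V̇ + PEEP.
Vt/C = PIP − R·V̇ − PEEP = 48.8 − 27.4×1.1333 − 11 = 48.8 − 31.052 − 11 = 6.748 cmH2O.
C = Vt / 6.748 = 500 / 6.748 = 74.096 mL/cmH2O.

74.1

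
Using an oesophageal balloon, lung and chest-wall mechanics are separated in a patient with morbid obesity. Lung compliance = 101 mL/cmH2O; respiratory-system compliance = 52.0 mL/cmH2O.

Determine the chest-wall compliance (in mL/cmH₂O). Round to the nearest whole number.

1/Ccw = 1/Crs − 1/CL.
1/Ccw = 1/52.0 − 1/101 = 0.00933.
Ccw = 107.18 mL/cmH2O.

107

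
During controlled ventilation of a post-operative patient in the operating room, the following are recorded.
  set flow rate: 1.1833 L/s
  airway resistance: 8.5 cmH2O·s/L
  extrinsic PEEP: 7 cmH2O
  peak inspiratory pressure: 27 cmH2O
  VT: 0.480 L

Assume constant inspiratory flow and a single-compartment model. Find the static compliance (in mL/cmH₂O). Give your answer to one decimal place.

48.3

Equation of motion (constant flow): PIP = Vt/C + R·V̇ + PEEP.
Vt/C = PIP − R·V̇ − PEEP = 27 − 8.5×1.1833 − 7 = 27 − 10.058 − 7 = 9.942 cmH2O.
C = Vt / 9.942 = 480 / 9.942 = 48.28 mL/cmH2O.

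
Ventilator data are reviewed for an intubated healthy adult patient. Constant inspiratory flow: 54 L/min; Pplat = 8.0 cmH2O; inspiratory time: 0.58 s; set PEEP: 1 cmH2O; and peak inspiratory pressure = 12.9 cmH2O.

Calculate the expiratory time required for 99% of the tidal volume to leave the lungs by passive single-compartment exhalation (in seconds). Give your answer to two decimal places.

1.87

Flow: 54 L/min ÷ 60 = 0.9 L/s.
Vt = flow × Ti = 0.9 L/s × 0.58 s × 1000 mL/L = 522.0 mL.
R = (PIP − Pplat)/V̇ = (12.9 − 8.0) / 0.9 = 4.9/0.9 = 5.444 cmH2O·s/L.
C = Vt/(Pplat − PEEP) = 522.0 / (8.0 − 1) = 522.0/7.0 = 74.571 mL/cmH2O.
τ = R × C = 5.444 × 0.07457 L/cmH2O = 0.406 s.
t = −τ·ln(1 − 0.99) = −0.406·ln(0.01) = 1.87 s.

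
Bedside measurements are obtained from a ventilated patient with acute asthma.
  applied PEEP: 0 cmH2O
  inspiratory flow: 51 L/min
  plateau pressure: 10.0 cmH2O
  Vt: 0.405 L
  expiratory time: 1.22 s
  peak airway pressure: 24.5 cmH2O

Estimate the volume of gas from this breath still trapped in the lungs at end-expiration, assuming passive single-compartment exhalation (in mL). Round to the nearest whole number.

Flow: 51 L/min ÷ 60 = 0.85 L/s.
R = (PIP − Pplat)/V̇ = (24.5 − 10.0) / 0.85 = 14.5/0.85 = 17.059 cmH2O·s/L.
C = Vt/(Pplat − PEEP) = 405.0 / (10.0 − 0) = 405.0/10.0 = 40.5 mL/cmH2O.
τ = R × C = 17.059 × 0.0405 L/cmH2O = 0.6909 s.
Fraction remaining = e^(−Te/τ) = e^(−1.22/0.6909) = 0.171.
Trapped volume = 405.0 × 0.171 = 69.255 mL.

69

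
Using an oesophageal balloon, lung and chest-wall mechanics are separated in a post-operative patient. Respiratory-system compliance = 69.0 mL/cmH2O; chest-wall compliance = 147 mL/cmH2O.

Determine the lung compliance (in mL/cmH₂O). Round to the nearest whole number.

1/CL = 1/Crs − 1/Ccw.
1/CL = 1/69.0 − 1/147 = 0.00769.
CL = 130.04 mL/cmH2O.

130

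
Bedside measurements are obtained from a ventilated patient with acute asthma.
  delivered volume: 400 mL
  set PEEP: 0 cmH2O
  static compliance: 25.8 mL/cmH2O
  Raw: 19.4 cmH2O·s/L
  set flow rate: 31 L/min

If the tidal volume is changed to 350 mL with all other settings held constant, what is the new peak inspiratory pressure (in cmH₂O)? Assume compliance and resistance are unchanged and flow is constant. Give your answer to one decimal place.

Flow: 31 L/min ÷ 60 = 0.5167 L/s.
PIP = Vt/C + R·V̇ + PEEP (constant-flow equation of motion).
Only the elastic term changes: ΔPIP = ΔVt / C = (350 − 400) / 25.8 = -1.938 cmH2O.
Original PIP = 400/25.8 + 19.4×0.5167 + 0 = 25.528 cmH2O; new PIP = 25.528 + (-1.938) = 23.59 cmH2O.

23.6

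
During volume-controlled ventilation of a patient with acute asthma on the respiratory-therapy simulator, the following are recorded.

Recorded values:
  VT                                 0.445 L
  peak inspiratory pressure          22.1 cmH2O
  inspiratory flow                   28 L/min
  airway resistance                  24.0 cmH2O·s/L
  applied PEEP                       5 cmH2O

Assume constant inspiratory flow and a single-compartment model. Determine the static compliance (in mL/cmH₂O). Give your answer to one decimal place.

Flow: 28 L/min ÷ 60 = 0.4667 L/s.
Equation of motion (constant flow): PIP = Vt/C + R·V̇ + PEEP.
Vt/C = PIP − R·V̇ − PEEP = 22.1 − 24.0×0.4667 − 5 = 22.1 − 11.201 − 5 = 5.899 cmH2O.
C = Vt / 5.899 = 445 / 5.899 = 75.437 mL/cmH2O.

75.4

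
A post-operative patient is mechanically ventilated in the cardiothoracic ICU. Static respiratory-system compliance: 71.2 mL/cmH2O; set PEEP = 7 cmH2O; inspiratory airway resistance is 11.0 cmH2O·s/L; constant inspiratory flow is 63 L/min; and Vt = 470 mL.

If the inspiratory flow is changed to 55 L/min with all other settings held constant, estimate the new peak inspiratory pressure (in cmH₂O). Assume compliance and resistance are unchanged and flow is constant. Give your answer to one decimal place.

23.7

Flow: 63 L/min ÷ 60 = 1.05 L/s.
New flow: 55 L/min ÷ 60 = 0.9167 L/s.
PIP = Vt/C + R·V̇ + PEEP (constant-flow equation of motion).
Only the resistive term changes: ΔPIP = R × ΔV̇ = 11.0 × (0.9167 − 1.05) = 11.0 × -0.1333 = -1.466 cmH2O.
Original PIP = 470/71.2 + 11.0×1.05 + 7 = 25.151 cmH2O; new PIP = 25.151 + (-1.466) = 23.685 cmH2O.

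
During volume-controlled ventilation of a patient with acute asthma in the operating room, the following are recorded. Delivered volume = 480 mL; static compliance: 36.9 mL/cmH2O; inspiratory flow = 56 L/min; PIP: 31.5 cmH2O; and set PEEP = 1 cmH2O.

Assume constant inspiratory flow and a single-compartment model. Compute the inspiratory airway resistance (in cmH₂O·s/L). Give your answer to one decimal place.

Flow: 56 L/min ÷ 60 = 0.9333 L/s.
Equation of motion (constant flow): PIP = Vt/C + R·V̇ + PEEP.
R·V̇ = PIP − Vt/C − PEEP = 31.5 − 480/36.9 − 1 = 31.5 − 13.008 − 1 = 17.492 cmH2O.
R = 17.492 / 0.9333 = 18.742 cmH2O·s/L.

18.7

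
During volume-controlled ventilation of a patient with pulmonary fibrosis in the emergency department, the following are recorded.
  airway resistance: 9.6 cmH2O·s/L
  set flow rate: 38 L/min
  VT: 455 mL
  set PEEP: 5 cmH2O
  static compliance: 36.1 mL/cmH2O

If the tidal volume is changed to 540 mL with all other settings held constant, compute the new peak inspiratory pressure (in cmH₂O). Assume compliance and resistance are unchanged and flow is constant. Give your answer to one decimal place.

26.0

Flow: 38 L/min ÷ 60 = 0.6333 L/s.
PIP = Vt/C + R·V̇ + PEEP (constant-flow equation of motion).
Only the elastic term changes: ΔPIP = ΔVt / C = (540 − 455) / 36.1 = 2.355 cmH2O.
Original PIP = 455/36.1 + 9.6×0.6333 + 5 = 23.684 cmH2O; new PIP = 23.684 + (2.355) = 26.039 cmH2O.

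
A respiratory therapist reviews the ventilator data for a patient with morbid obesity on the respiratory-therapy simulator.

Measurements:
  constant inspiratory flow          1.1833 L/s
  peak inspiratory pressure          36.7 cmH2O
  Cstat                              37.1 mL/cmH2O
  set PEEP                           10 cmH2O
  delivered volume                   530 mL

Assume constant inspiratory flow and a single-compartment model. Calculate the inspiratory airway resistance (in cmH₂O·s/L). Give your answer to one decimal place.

10.5

Equation of motion (constant flow): PIP = Vt/C + R·V̇ + PEEP.
R·V̇ = PIP − Vt/C − PEEP = 36.7 − 530/37.1 − 10 = 36.7 − 14.286 − 10 = 12.414 cmH2O.
R = 12.414 / 1.1833 = 10.491 cmH2O·s/L.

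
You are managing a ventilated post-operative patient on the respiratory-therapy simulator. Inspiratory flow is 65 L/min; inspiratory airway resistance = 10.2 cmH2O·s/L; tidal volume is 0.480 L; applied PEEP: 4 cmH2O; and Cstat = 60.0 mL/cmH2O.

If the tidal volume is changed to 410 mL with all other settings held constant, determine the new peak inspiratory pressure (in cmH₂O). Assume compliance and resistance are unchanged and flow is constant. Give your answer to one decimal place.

Flow: 65 L/min ÷ 60 = 1.0833 L/s.
PIP = Vt/C + R·V̇ + PEEP (constant-flow equation of motion).
Only the elastic term changes: ΔPIP = ΔVt / C = (410 − 480) / 60.0 = -1.167 cmH2O.
Original PIP = 480/60.0 + 10.2×1.0833 + 4 = 23.05 cmH2O; new PIP = 23.05 + (-1.167) = 21.883 cmH2O.

21.9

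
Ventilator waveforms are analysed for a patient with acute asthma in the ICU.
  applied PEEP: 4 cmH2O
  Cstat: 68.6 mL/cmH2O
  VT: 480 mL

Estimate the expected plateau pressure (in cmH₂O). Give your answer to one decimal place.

Pplat = PEEP + Vt / Cstat = 4 + 480 / 68.6 = 4 + 6.997 = 10.997 cmH2O.

11.0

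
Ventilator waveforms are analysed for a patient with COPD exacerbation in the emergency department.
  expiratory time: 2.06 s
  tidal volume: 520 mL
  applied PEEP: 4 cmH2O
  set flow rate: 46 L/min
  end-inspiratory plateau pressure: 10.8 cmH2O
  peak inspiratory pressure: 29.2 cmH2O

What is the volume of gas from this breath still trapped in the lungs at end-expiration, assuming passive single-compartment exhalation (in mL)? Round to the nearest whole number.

169

Flow: 46 L/min ÷ 60 = 0.7667 L/s.
R = (PIP − Pplat)/V̇ = (29.2 − 10.8) / 0.7667 = 18.4/0.7667 = 23.999 cmH2O·s/L.
C = Vt/(Pplat − PEEP) = 520.0 / (10.8 − 4) = 520.0/6.8 = 76.471 mL/cmH2O.
τ = R × C = 23.999 × 0.07647 L/cmH2O = 1.835 s.
Fraction remaining = e^(−Te/τ) = e^(−2.06/1.835) = 0.3254.
Trapped volume = 520.0 × 0.3254 = 169.21 mL.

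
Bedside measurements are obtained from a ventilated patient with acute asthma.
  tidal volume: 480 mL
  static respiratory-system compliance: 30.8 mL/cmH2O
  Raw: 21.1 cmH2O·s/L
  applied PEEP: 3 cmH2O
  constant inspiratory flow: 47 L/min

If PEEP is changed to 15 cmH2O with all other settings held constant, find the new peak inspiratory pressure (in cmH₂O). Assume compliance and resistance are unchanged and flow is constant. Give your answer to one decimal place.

Flow: 47 L/min ÷ 60 = 0.7833 L/s.
PIP = Vt/C + R·V̇ + PEEP (constant-flow equation of motion).
Only the baseline term changes: ΔPIP = ΔPEEP = 15 − 3 = 12.0 cmH2O.
Original PIP = 480/30.8 + 21.1×0.7833 + 3 = 35.112 cmH2O; new PIP = 35.112 + (12.0) = 47.112 cmH2O.

47.1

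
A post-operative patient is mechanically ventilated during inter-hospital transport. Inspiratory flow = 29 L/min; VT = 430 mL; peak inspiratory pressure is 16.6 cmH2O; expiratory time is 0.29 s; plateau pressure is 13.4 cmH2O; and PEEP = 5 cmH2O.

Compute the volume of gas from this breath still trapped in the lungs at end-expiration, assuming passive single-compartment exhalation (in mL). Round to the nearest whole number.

183

Flow: 29 L/min ÷ 60 = 0.4833 L/s.
R = (PIP − Pplat)/V̇ = (16.6 − 13.4) / 0.4833 = 3.2/0.4833 = 6.621 cmH2O·s/L.
C = Vt/(Pplat − PEEP) = 430.0 / (13.4 − 5) = 430.0/8.4 = 51.19 mL/cmH2O.
τ = R × C = 6.621 × 0.05119 L/cmH2O = 0.3389 s.
Fraction remaining = e^(−Te/τ) = e^(−0.29/0.3389) = 0.425.
Trapped volume = 430.0 × 0.425 = 182.75 mL.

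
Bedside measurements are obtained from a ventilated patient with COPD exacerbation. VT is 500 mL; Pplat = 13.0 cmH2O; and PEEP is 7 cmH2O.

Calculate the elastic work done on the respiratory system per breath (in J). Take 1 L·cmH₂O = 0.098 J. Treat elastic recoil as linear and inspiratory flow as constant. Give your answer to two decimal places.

0.15

Elastic work ≈ ½ × (Pplat − PEEP) × Vt = 0.5 × (13.0 − 7) × 0.500 L = 0.5 × 6.0 × 0.500 = 1.5 L·cmH2O.
× 0.098 J/(L·cmH2O) → 0.147 J.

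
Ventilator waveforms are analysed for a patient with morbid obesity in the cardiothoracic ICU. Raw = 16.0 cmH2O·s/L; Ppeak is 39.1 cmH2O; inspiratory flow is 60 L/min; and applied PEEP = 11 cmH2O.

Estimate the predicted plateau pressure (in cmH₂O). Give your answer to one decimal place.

23.1

Flow: 60 L/min ÷ 60 = 1 L/s.
Pplat = PIP − Raw × flow = 39.1 − 16.0 × 1 = 39.1 − 16.0 = 23.1 cmH2O.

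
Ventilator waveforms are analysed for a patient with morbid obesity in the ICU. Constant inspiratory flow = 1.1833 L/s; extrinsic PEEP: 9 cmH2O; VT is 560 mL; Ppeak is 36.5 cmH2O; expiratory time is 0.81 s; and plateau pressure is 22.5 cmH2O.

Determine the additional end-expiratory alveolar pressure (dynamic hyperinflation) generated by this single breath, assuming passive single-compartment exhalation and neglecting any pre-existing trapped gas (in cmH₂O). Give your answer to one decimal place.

2.6

R = (PIP − Pplat)/V̇ = (36.5 − 22.5) / 1.1833 = 14.0/1.1833 = 11.831 cmH2O·s/L.
C = Vt/(Pplat − PEEP) = 560.0 / (22.5 − 9) = 560.0/13.5 = 41.481 mL/cmH2O.
τ = R × C = 11.831 × 0.04148 L/cmH2O = 0.4907 s.
Fraction remaining = e^(−Te/τ) = e^(−0.81/0.4907) = 0.1919; trapped volume = 560.0 × 0.1919 = 107.46 mL.
Additional alveolar pressure from trapping ≈ V_trapped / C = 107.46 / 41.481 = 2.591 cmH2O.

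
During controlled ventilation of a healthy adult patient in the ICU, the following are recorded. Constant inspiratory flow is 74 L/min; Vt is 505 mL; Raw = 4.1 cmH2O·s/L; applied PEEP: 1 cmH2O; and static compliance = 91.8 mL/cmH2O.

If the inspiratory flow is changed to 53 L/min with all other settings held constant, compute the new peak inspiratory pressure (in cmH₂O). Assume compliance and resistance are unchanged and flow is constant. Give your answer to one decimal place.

10.1

Flow: 74 L/min ÷ 60 = 1.2333 L/s.
New flow: 53 L/min ÷ 60 = 0.8833 L/s.
PIP = Vt/C + R·V̇ + PEEP (constant-flow equation of motion).
Only the resistive term changes: ΔPIP = R × ΔV̇ = 4.1 × (0.8833 − 1.2333) = 4.1 × -0.35 = -1.435 cmH2O.
Original PIP = 505/91.8 + 4.1×1.2333 + 1 = 11.558 cmH2O; new PIP = 11.558 + (-1.435) = 10.123 cmH2O.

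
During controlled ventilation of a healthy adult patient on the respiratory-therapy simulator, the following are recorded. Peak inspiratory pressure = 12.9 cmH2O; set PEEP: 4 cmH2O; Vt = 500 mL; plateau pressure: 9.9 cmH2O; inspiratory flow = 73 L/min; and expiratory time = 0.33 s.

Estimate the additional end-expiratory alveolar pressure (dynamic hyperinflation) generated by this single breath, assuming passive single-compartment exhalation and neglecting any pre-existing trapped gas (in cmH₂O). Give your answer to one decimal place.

Flow: 73 L/min ÷ 60 = 1.2167 L/s.
R = (PIP − Pplat)/V̇ = (12.9 − 9.9) / 1.2167 = 3.0/1.2167 = 2.466 cmH2O·s/L.
C = Vt/(Pplat − PEEP) = 500.0 / (9.9 − 4) = 500.0/5.9 = 84.746 mL/cmH2O.
τ = R × C = 2.466 × 0.08475 L/cmH2O = 0.209 s.
Fraction remaining = e^(−Te/τ) = e^(−0.33/0.209) = 0.2062; trapped volume = 500.0 × 0.2062 = 103.1 mL.
Additional alveolar pressure from trapping ≈ V_trapped / C = 103.1 / 84.746 = 1.217 cmH2O.

1.2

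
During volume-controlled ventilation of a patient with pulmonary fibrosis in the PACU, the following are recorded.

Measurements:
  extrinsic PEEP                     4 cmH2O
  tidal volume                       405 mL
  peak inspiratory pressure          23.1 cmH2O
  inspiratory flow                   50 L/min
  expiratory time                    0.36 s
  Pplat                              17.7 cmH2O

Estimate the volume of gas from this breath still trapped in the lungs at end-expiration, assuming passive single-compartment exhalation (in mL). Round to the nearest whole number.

62

Flow: 50 L/min ÷ 60 = 0.8333 L/s.
R = (PIP − Pplat)/V̇ = (23.1 − 17.7) / 0.8333 = 5.4/0.8333 = 6.48 cmH2O·s/L.
C = Vt/(Pplat − PEEP) = 405.0 / (17.7 − 4) = 405.0/13.7 = 29.562 mL/cmH2O.
τ = R × C = 6.48 × 0.02956 L/cmH2O = 0.1915 s.
Fraction remaining = e^(−Te/τ) = e^(−0.36/0.1915) = 0.1526.
Trapped volume = 405.0 × 0.1526 = 61.803 mL.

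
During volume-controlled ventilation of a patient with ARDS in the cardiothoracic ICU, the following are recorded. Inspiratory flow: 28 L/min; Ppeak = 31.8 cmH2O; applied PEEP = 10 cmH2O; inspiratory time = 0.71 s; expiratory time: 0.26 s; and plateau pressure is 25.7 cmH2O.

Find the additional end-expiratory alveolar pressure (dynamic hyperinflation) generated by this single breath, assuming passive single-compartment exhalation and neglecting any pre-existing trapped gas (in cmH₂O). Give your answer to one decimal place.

6.1

Flow: 28 L/min ÷ 60 = 0.4667 L/s.
Vt = flow × Ti = 0.4667 L/s × 0.71 s × 1000 mL/L = 331.36 mL.
R = (PIP − Pplat)/V̇ = (31.8 − 25.7) / 0.4667 = 6.1/0.4667 = 13.07 cmH2O·s/L.
C = Vt/(Pplat − PEEP) = 331.36 / (25.7 − 10) = 331.36/15.7 = 21.106 mL/cmH2O.
τ = R × C = 13.07 × 0.02111 L/cmH2O = 0.2759 s.
Fraction remaining = e^(−Te/τ) = e^(−0.26/0.2759) = 0.3897; trapped volume = 331.36 × 0.3897 = 129.13 mL.
Additional alveolar pressure from trapping ≈ V_trapped / C = 129.13 / 21.106 = 6.118 cmH2O.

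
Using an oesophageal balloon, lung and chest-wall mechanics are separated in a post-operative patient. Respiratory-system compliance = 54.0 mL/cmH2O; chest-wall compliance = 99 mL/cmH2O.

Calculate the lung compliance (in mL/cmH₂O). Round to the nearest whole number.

1/CL = 1/Crs − 1/Ccw.
1/CL = 1/54.0 − 1/99 = 0.008418.
CL = 118.79 mL/cmH2O.

119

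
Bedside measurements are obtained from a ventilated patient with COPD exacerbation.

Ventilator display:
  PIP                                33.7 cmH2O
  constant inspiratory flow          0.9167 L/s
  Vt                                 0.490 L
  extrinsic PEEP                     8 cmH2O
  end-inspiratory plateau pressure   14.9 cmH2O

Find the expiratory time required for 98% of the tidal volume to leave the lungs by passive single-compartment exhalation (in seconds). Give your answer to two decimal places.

R = (PIP − Pplat)/V̇ = (33.7 − 14.9) / 0.9167 = 18.8/0.9167 = 20.508 cmH2O·s/L.
C = Vt/(Pplat − PEEP) = 490.0 / (14.9 − 8) = 490.0/6.9 = 71.014 mL/cmH2O.
τ = R × C = 20.508 × 0.07101 L/cmH2O = 1.456 s.
t = −τ·ln(1 − 0.98) = −1.456·ln(0.02) = 5.696 s.

5.70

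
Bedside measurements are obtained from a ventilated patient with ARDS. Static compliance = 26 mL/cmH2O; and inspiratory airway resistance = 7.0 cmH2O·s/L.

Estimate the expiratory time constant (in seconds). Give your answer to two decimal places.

τ = R × C = 7.0 × 26 mL/cmH2O = 7.0 × 0.026 L/cmH2O = 0.182 s.

0.18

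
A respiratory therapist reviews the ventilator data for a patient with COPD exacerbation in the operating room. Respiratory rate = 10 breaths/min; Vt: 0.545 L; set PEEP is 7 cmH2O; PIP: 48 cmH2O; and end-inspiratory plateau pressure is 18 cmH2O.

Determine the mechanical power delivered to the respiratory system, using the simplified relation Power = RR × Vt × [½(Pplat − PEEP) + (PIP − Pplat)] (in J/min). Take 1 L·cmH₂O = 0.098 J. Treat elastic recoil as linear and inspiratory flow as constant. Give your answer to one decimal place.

19.0

Per-breath work = Vt × [½(Pplat−PEEP) + (PIP−Pplat)] = 0.545 × [0.5×11.0 + 30.0] = 0.545 × 35.5 = 19.348 L·cmH2O.
Power = 10 × 19.348 = 193.48 L·cmH2O/min.
× 0.098 J/(L·cmH2O) → 18.961 J/min.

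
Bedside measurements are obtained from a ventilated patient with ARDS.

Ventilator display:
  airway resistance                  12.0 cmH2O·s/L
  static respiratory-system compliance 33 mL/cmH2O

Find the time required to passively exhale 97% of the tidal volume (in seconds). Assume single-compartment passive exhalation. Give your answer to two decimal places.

τ = R × C = 12.0 × 33 mL/cmH2O = 12.0 × 0.033 L/cmH2O = 0.396 s.
Exhaled fraction f = 1 − e^(−t/τ) → t = −τ·ln(1 − f) = −0.396·ln(0.03) = 1.389 s.

1.39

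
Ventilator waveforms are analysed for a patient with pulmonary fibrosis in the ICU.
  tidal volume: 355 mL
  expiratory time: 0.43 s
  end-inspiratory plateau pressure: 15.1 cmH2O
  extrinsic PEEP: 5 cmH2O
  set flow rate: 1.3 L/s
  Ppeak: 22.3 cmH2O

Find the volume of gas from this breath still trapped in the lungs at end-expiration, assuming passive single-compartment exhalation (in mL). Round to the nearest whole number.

R = (PIP − Pplat)/V̇ = (22.3 − 15.1) / 1.3 = 7.2/1.3 = 5.538 cmH2O·s/L.
C = Vt/(Pplat − PEEP) = 355.0 / (15.1 − 5) = 355.0/10.1 = 35.149 mL/cmH2O.
τ = R × C = 5.538 × 0.03515 L/cmH2O = 0.1947 s.
Fraction remaining = e^(−Te/τ) = e^(−0.43/0.1947) = 0.1099.
Trapped volume = 355.0 × 0.1099 = 39.015 mL.

39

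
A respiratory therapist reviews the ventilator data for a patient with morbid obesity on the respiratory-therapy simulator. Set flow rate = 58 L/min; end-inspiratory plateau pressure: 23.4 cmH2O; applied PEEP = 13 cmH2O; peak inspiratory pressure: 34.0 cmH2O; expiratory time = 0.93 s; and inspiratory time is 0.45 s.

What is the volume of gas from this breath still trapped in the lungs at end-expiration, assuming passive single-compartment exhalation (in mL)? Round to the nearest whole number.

Flow: 58 L/min ÷ 60 = 0.9667 L/s.
Vt = flow × Ti = 0.9667 L/s × 0.45 s × 1000 mL/L = 435.02 mL.
R = (PIP − Pplat)/V̇ = (34.0 − 23.4) / 0.9667 = 10.6/0.9667 = 10.965 cmH2O·s/L.
C = Vt/(Pplat − PEEP) = 435.02 / (23.4 − 13) = 435.02/10.4 = 41.829 mL/cmH2O.
τ = R × C = 10.965 × 0.04183 L/cmH2O = 0.4587 s.
Fraction remaining = e^(−Te/τ) = e^(−0.93/0.4587) = 0.1317.
Trapped volume = 435.02 × 0.1317 = 57.292 mL.

57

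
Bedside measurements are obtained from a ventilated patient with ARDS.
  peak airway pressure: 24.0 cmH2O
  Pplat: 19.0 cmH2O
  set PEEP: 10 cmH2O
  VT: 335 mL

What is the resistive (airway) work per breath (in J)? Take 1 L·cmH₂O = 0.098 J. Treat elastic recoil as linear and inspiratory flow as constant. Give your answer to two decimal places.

With constant inspiratory flow the resistive pressure is constant at PIP − Pplat = 24.0 − 19.0 = 5.0 cmH2O, so resistive work = 5.0 × 0.335 = 1.675 L·cmH2O.
× 0.098 J/(L·cmH2O) → 0.1642 J.

0.16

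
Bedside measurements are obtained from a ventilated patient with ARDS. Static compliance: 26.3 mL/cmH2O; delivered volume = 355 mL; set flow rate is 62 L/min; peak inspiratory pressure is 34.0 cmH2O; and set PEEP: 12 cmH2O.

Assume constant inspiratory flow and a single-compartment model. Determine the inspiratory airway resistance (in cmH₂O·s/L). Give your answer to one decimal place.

Flow: 62 L/min ÷ 60 = 1.0333 L/s.
Equation of motion (constant flow): PIP = Vt/C + R·V̇ + PEEP.
R·V̇ = PIP − Vt/C − PEEP = 34.0 − 355/26.3 − 12 = 34.0 − 13.498 − 12 = 8.502 cmH2O.
R = 8.502 / 1.0333 = 8.228 cmH2O·s/L.

8.2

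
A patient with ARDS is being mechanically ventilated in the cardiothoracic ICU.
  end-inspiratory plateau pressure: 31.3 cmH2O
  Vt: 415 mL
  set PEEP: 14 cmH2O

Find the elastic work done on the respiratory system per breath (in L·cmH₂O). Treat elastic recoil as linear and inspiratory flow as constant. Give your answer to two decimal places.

Elastic work ≈ ½ × (Pplat − PEEP) × Vt = 0.5 × (31.3 − 14) × 0.415 L = 0.5 × 17.3 × 0.415 = 3.59 L·cmH2O.

3.59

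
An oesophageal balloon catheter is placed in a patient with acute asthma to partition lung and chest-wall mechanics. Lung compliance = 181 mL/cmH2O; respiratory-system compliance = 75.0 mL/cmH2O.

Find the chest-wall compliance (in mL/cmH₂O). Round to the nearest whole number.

1/Ccw = 1/Crs − 1/CL.
1/Ccw = 1/75.0 − 1/181 = 0.007808.
Ccw = 128.07 mL/cmH2O.

128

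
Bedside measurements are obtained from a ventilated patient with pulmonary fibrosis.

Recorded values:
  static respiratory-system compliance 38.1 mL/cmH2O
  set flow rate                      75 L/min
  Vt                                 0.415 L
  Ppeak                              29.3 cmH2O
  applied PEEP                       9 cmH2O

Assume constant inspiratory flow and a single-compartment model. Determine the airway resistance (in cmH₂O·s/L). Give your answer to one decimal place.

7.5

Flow: 75 L/min ÷ 60 = 1.25 L/s.
Equation of motion (constant flow): PIP = Vt/C + R·V̇ + PEEP.
R·V̇ = PIP − Vt/C − PEEP = 29.3 − 415/38.1 − 9 = 29.3 − 10.892 − 9 = 9.408 cmH2O.
R = 9.408 / 1.25 = 7.526 cmH2O·s/L.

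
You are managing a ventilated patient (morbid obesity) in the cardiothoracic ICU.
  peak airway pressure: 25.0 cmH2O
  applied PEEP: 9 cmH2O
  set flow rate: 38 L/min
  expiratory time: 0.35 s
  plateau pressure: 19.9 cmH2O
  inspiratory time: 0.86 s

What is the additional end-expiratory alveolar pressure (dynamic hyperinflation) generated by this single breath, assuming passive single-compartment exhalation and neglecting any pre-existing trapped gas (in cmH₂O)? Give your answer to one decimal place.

4.6

Flow: 38 L/min ÷ 60 = 0.6333 L/s.
Vt = flow × Ti = 0.6333 L/s × 0.86 s × 1000 mL/L = 544.64 mL.
R = (PIP − Pplat)/V̇ = (25.0 − 19.9) / 0.6333 = 5.1/0.6333 = 8.053 cmH2O·s/L.
C = Vt/(Pplat − PEEP) = 544.64 / (19.9 − 9) = 544.64/10.9 = 49.967 mL/cmH2O.
τ = R × C = 8.053 × 0.04997 L/cmH2O = 0.4024 s.
Fraction remaining = e^(−Te/τ) = e^(−0.35/0.4024) = 0.419; trapped volume = 544.64 × 0.419 = 228.2 mL.
Additional alveolar pressure from trapping ≈ V_trapped / C = 228.2 / 49.967 = 4.567 cmH2O.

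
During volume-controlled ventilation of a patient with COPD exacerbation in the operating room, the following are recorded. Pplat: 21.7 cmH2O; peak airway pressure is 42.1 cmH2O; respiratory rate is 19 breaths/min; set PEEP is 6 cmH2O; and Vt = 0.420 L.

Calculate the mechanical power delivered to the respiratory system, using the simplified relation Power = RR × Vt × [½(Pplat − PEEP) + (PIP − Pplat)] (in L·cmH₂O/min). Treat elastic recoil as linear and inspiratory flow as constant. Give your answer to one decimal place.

225.4

Per-breath work = Vt × [½(Pplat−PEEP) + (PIP−Pplat)] = 0.420 × [0.5×15.7 + 20.4] = 0.420 × 28.25 = 11.865 L·cmH2O.
Power = 19 × 11.865 = 225.44 L·cmH2O/min.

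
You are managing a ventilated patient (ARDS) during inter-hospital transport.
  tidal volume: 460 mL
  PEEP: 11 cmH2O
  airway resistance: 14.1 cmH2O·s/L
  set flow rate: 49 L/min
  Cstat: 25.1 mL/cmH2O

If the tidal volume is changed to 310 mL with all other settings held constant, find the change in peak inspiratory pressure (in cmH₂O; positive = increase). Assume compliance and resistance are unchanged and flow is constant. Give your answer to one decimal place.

PIP = Vt/C + R·V̇ + PEEP (constant-flow equation of motion).
Only the elastic term changes: ΔPIP = ΔVt / C = (310 − 460) / 25.1 = -5.976 cmH2O.

-6.0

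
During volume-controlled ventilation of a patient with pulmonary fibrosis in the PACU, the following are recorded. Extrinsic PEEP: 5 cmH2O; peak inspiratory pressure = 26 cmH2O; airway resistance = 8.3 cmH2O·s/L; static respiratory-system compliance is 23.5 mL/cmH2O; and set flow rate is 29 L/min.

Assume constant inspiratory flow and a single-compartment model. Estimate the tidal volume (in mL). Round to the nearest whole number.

399

Flow: 29 L/min ÷ 60 = 0.4833 L/s.
Equation of motion (constant flow): PIP = Vt/C + R·V̇ + PEEP.
Vt/C = PIP − R·V̇ − PEEP = 26 − 4.011 − 5 = 16.989 cmH2O.
Vt = C × 16.989 = 23.5 × 16.989 = 399.24 mL.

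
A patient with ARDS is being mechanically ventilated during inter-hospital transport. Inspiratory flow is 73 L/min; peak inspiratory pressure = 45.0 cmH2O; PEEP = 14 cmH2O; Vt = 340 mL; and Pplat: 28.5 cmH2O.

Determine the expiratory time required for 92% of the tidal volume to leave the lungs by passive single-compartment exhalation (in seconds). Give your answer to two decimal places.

Flow: 73 L/min ÷ 60 = 1.2167 L/s.
R = (PIP − Pplat)/V̇ = (45.0 − 28.5) / 1.2167 = 16.5/1.2167 = 13.561 cmH2O·s/L.
C = Vt/(Pplat − PEEP) = 340.0 / (28.5 − 14) = 340.0/14.5 = 23.448 mL/cmH2O.
τ = R × C = 13.561 × 0.02345 L/cmH2O = 0.318 s.
t = −τ·ln(1 − 0.92) = −0.318·ln(0.08) = 0.8032 s.

0.80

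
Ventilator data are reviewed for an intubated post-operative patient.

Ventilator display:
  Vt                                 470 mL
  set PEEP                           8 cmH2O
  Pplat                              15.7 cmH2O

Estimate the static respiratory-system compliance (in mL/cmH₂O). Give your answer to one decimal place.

Cstat = Vt / (Pplat − PEEP) = 470 / (15.7 − 8) = 470 / 7.7 = 61.039 mL/cmH2O.

61.0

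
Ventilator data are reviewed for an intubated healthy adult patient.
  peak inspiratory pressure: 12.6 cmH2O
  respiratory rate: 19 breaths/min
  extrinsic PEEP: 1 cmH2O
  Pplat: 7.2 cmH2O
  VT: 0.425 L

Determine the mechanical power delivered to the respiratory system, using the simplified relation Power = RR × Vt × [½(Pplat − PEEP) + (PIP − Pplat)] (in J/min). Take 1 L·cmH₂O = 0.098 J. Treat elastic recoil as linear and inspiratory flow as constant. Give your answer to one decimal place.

Per-breath work = Vt × [½(Pplat−PEEP) + (PIP−Pplat)] = 0.425 × [0.5×6.2 + 5.4] = 0.425 × 8.5 = 3.613 L·cmH2O.
Power = 19 × 3.613 = 68.647 L·cmH2O/min.
× 0.098 J/(L·cmH2O) → 6.727 J/min.

6.7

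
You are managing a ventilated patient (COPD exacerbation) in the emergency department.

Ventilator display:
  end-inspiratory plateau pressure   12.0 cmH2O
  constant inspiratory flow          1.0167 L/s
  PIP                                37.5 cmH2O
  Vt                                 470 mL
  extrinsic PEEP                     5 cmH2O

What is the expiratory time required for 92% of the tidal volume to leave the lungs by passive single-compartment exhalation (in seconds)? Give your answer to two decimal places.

R = (PIP − Pplat)/V̇ = (37.5 − 12.0) / 1.0167 = 25.5/1.0167 = 25.081 cmH2O·s/L.
C = Vt/(Pplat − PEEP) = 470.0 / (12.0 − 5) = 470.0/7.0 = 67.143 mL/cmH2O.
τ = R × C = 25.081 × 0.06714 L/cmH2O = 1.684 s.
t = −τ·ln(1 − 0.92) = −1.684·ln(0.08) = 4.253 s.

4.25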